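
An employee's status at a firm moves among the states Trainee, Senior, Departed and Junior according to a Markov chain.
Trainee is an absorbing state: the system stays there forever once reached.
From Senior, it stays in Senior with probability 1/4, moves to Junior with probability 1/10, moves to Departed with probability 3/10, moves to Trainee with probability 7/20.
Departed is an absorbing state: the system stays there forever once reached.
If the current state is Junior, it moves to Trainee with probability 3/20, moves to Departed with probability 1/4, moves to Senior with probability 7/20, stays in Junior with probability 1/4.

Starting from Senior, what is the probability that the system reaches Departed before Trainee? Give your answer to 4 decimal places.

0.4739

Let h(s) be the probability of absorption at Departed starting from transient state s. Then h(Departed) = 1 and h(Trainee) = 0. By first-step analysis:
h(Senior) = 0.35·0 + 0.25·h(Senior) + 0.3·1 + 0.1·h(Junior)
h(Junior) = 0.15·0 + 0.35·h(Senior) + 0.25·1 + 0.25·h(Junior)
Solving: h(Senior) = 0.4739, h(Junior) = 0.5545.
Starting from Senior, the probability is 0.4739.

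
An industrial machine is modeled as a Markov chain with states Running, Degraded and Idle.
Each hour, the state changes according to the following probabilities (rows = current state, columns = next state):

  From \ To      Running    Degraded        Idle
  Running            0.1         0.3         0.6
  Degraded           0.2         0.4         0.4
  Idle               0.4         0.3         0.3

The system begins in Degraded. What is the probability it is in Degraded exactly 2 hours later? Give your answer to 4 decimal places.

Sum over the intermediate state after 1 hour:
P = P(Degraded→Running)·P(Running→Degraded) + P(Degraded→Degraded)·P(Degraded→Degraded) + P(Degraded→Idle)·P(Idle→Degraded)
  = 0.2×0.3 + 0.4×0.4 + 0.4×0.3
  = 0.0600 + 0.1600 + 0.1200 = 0.3400

0.3400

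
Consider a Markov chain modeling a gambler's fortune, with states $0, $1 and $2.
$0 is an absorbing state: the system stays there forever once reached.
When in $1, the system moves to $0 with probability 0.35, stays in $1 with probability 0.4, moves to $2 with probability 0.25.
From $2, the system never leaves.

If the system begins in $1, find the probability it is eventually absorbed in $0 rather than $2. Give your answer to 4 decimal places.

0.5833

Let h(s) be the probability of absorption at $0 starting from transient state s. Then h($0) = 1 and h($2) = 0. By first-step analysis:
h($1) = 0.35·1 + 0.4·h($1) + 0.25·0
Solving: h($1) = 0.5833.
Starting from $1, the probability is 0.5833.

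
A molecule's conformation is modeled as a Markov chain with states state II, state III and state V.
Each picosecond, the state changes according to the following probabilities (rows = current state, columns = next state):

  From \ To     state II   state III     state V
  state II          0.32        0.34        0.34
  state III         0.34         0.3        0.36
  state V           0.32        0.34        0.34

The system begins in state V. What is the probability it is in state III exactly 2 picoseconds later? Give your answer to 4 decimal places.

Sum over the intermediate state after 1 picosecond:
P = P(state V→state II)·P(state II→state III) + P(state V→state III)·P(state III→state III) + P(state V→state V)·P(state V→state III)
  = 0.32×0.34 + 0.34×0.3 + 0.34×0.34
  = 0.1088 + 0.1020 + 0.1156 = 0.3264

0.3264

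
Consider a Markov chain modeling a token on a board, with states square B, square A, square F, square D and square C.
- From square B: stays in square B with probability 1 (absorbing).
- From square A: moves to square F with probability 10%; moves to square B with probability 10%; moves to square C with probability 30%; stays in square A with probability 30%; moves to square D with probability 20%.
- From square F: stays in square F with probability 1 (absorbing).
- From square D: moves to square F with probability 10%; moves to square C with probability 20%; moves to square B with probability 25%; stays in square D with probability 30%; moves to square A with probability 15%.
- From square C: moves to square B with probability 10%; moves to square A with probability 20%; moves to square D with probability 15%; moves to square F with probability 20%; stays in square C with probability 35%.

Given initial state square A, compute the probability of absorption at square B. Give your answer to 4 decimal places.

0.5028

Let h(s) be the probability of absorption at square B starting from transient state s. Then h(square B) = 1 and h(square F) = 0. By first-step analysis:
h(square A) = 0.1·1 + 0.3·h(square A) + 0.1·0 + 0.2·h(square D) + 0.3·h(square C)
h(square D) = 0.25·1 + 0.15·h(square A) + 0.1·0 + 0.3·h(square D) + 0.2·h(square C)
h(square C) = 0.1·1 + 0.2·h(square A) + 0.2·0 + 0.15·h(square D) + 0.35·h(square C)
Solving: h(square A) = 0.5028, h(square D) = 0.5921, h(square C) = 0.4452.
Starting from square A, the probability is 0.5028.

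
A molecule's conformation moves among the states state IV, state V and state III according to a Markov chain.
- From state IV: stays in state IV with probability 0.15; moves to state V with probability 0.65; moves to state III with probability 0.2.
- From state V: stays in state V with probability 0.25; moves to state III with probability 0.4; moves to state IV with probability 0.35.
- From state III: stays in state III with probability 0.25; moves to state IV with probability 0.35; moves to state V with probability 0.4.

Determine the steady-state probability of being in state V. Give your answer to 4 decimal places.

Let the stationary distribution be π with π = πP and π_1 + π_2 + π_3 = 1.
π_1 = 0.15·π_1 + 0.35·π_2 + 0.35·π_3
π_2 = 0.65·π_1 + 0.25·π_2 + 0.4·π_3
Solving with the normalization constraint gives π = (0.2917, 0.4112, 0.2971).
So the stationary probability of state V is 0.4112.

0.4112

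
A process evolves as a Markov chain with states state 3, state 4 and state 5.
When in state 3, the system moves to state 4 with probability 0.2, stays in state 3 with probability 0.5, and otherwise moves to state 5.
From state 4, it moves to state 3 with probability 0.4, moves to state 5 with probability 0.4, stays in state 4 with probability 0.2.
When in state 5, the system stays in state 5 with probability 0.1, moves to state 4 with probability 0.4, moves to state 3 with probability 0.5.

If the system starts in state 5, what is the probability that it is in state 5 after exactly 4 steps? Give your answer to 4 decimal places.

Propagate the distribution vector 4 steps from state 5.
After 0 steps: (0.0000, 0.0000, 1.0000)
After 1 step: (0.5000, 0.4000, 0.1000)
After 2 steps: (0.4600, 0.2200, 0.3200)
After 3 steps: (0.4780, 0.2640, 0.2580)
After 4 steps: (0.4736, 0.2516, 0.2748)
P(in state 5 after 4 steps) = 0.2748

0.2748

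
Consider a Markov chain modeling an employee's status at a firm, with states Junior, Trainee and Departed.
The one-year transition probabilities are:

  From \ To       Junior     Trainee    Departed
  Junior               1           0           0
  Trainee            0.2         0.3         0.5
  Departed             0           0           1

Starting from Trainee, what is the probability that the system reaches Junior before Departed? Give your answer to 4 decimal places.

Let h(s) be the probability of absorption at Junior starting from transient state s. Then h(Junior) = 1 and h(Departed) = 0. By first-step analysis:
h(Trainee) = 0.2·1 + 0.3·h(Trainee) + 0.5·0
Solving: h(Trainee) = 0.2857.
Starting from Trainee, the probability is 0.2857.

0.2857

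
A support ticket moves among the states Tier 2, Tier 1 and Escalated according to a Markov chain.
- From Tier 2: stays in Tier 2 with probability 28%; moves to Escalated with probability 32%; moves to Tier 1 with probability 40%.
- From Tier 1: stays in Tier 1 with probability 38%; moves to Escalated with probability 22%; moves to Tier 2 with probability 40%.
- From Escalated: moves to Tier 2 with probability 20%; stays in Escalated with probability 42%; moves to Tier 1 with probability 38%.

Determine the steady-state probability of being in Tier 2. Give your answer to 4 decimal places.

0.3013

Let the stationary distribution be π with π = πP and π_1 + π_2 + π_3 = 1.
π_1 = 0.28·π_1 + 0.4·π_2 + 0.2·π_3
π_2 = 0.4·π_1 + 0.38·π_2 + 0.38·π_3
Solving with the normalization constraint gives π = (0.3013, 0.3860, 0.3127).
So the stationary probability of Tier 2 is 0.3013.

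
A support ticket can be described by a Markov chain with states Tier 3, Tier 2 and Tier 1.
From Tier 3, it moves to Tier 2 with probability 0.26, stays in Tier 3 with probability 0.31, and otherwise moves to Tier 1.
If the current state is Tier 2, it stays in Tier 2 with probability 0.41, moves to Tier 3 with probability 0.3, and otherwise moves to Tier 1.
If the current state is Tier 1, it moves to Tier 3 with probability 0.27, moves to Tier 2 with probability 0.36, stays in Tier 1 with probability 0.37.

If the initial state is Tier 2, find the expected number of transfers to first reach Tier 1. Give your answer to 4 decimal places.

Let t(s) be the expected number of transfers to first reach Tier 1 from state s, with t(Tier 1) = 0. Conditioning on the first transfer:
t(Tier 3) = 1 + 0.31·t(Tier 3) + 0.26·t(Tier 2)
t(Tier 2) = 1 + 0.3·t(Tier 3) + 0.41·t(Tier 2)
Solving: t(Tier 3) = 2.5828, t(Tier 2) = 3.0082.
Expected transfers from Tier 2 to Tier 1: 3.0082.

3.0082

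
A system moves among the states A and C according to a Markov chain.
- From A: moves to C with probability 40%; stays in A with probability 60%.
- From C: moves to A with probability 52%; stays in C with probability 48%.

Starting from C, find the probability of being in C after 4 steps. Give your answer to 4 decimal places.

0.4348

Propagate the distribution vector 4 steps from C.
After 0 steps: (0.0000, 1.0000)
After 1 step: (0.5200, 0.4800)
After 2 steps: (0.5616, 0.4384)
After 3 steps: (0.5649, 0.4351)
After 4 steps: (0.5652, 0.4348)
P(in C after 4 steps) = 0.4348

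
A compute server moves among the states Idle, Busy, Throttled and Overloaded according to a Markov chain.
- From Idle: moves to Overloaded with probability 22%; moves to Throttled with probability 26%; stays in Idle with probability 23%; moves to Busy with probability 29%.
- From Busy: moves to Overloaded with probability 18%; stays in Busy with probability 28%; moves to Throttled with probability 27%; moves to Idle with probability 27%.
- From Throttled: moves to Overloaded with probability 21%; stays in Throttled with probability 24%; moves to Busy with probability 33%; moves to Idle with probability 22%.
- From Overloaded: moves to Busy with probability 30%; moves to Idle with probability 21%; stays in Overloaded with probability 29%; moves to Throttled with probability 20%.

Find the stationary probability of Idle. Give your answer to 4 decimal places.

Let the stationary distribution be π with π = πP and π_1 + π_2 + π_3 + π_4 = 1.
π_1 = 0.23·π_1 + 0.27·π_2 + 0.22·π_3 + 0.21·π_4
π_2 = 0.29·π_1 + 0.28·π_2 + 0.33·π_3 + 0.3·π_4
π_3 = 0.26·π_1 + 0.27·π_2 + 0.24·π_3 + 0.2·π_4
Solving with the normalization constraint gives π = (0.2351, 0.2990, 0.2448, 0.2211).
So the stationary probability of Idle is 0.2351.

0.2351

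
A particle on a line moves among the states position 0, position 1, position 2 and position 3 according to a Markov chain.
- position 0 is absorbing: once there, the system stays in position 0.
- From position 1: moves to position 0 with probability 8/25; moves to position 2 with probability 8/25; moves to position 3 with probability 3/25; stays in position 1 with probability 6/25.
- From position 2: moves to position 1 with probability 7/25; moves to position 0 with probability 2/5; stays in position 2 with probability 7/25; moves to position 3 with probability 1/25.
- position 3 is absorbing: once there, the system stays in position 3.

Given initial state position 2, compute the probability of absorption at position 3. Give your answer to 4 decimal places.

Let h(s) be the probability of absorption at position 3 starting from transient state s. Then h(position 3) = 1 and h(position 0) = 0. By first-step analysis:
h(position 1) = 0.32·0 + 0.24·h(position 1) + 0.32·h(position 2) + 0.12·1
h(position 2) = 0.4·0 + 0.28·h(position 1) + 0.28·h(position 2) + 0.04·1
Solving: h(position 1) = 0.2168, h(position 2) = 0.1399.
Starting from position 2, the probability is 0.1399.

0.1399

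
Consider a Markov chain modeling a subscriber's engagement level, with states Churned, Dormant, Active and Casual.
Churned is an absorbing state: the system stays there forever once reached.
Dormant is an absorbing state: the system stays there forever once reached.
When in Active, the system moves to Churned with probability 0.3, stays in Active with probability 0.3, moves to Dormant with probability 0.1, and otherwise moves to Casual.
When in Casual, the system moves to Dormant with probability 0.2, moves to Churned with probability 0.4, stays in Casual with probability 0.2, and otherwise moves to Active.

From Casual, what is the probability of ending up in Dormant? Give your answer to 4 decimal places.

Let h(s) be the probability of absorption at Dormant starting from transient state s. Then h(Dormant) = 1 and h(Churned) = 0. By first-step analysis:
h(Active) = 0.3·0 + 0.1·1 + 0.3·h(Active) + 0.3·h(Casual)
h(Casual) = 0.4·0 + 0.2·1 + 0.2·h(Active) + 0.2·h(Casual)
Solving: h(Active) = 0.2800, h(Casual) = 0.3200.
Starting from Casual, the probability is 0.3200.

0.3200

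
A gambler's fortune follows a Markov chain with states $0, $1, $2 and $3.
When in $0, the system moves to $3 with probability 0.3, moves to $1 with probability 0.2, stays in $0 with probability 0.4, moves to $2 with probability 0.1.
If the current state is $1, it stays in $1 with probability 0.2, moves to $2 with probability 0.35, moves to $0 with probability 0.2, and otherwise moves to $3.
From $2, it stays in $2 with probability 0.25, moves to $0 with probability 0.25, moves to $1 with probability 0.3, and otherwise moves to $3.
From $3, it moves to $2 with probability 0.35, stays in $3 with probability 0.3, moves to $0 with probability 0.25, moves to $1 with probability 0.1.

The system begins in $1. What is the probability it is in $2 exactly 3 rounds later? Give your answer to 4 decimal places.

0.2560

Propagate the distribution vector 3 rounds from $1.
After 0 rounds: (0.0000, 1.0000, 0.0000, 0.0000)
After 1 round: (0.2000, 0.2000, 0.3500, 0.2500)
After 2 rounds: (0.2700, 0.2100, 0.2650, 0.2550)
After 3 rounds: (0.2800, 0.2010, 0.2560, 0.2630)
P(in $2 after 3 rounds) = 0.2560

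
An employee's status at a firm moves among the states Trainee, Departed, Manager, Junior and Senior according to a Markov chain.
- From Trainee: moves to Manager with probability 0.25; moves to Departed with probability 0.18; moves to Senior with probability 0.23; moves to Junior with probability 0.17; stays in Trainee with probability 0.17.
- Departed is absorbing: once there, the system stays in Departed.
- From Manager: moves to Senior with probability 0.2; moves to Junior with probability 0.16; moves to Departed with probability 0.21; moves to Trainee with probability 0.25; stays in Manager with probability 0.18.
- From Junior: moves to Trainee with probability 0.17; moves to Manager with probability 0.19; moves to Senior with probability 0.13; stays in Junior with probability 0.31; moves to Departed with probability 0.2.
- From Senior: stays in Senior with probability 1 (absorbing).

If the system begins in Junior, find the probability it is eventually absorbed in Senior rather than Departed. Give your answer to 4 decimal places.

Let h(s) be the probability of absorption at Senior starting from transient state s. Then h(Senior) = 1 and h(Departed) = 0. By first-step analysis:
h(Trainee) = 0.17·h(Trainee) + 0.18·0 + 0.25·h(Manager) + 0.17·h(Junior) + 0.23·1
h(Manager) = 0.25·h(Trainee) + 0.21·0 + 0.18·h(Manager) + 0.16·h(Junior) + 0.2·1
h(Junior) = 0.17·h(Trainee) + 0.2·0 + 0.19·h(Manager) + 0.31·h(Junior) + 0.13·1
Solving: h(Trainee) = 0.5168, h(Manager) = 0.4894, h(Junior) = 0.4505.
Starting from Junior, the probability is 0.4505.

0.4505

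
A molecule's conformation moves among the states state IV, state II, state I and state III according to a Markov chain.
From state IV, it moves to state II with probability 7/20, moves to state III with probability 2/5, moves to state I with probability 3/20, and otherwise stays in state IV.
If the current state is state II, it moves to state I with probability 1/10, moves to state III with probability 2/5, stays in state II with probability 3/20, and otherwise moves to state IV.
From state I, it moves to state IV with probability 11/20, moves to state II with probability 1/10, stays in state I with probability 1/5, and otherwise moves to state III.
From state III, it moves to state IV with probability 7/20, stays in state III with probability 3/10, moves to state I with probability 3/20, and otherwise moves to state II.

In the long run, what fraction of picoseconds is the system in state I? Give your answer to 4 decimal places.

Let the stationary distribution be π with π = πP and π_1 + π_2 + π_3 + π_4 = 1.
π_1 = 0.1·π_1 + 0.35·π_2 + 0.55·π_3 + 0.35·π_4
π_2 = 0.35·π_1 + 0.15·π_2 + 0.1·π_3 + 0.2·π_4
π_3 = 0.15·π_1 + 0.1·π_2 + 0.2·π_3 + 0.15·π_4
Solving with the normalization constraint gives π = (0.3034, 0.2199, 0.1463, 0.3304).
So the stationary probability of state I is 0.1463.

0.1463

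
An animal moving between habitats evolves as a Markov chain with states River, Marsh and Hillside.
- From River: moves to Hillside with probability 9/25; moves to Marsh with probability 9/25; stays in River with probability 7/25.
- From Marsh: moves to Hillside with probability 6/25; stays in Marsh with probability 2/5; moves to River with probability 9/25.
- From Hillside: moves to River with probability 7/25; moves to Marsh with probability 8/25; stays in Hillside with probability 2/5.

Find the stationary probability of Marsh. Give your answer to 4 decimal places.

Let the stationary distribution be π with π = πP and π_1 + π_2 + π_3 = 1.
π_1 = 0.28·π_1 + 0.36·π_2 + 0.28·π_3
π_2 = 0.36·π_1 + 0.4·π_2 + 0.32·π_3
Solving with the normalization constraint gives π = (0.3089, 0.3613, 0.3298).
So the stationary probability of Marsh is 0.3613.

0.3613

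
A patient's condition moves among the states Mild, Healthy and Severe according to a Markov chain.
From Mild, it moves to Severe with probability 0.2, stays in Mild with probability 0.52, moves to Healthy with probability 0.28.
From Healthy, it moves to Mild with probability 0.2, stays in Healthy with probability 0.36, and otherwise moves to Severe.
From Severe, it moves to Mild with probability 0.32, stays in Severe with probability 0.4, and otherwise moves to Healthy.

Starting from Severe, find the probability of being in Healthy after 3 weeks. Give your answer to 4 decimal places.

Propagate the distribution vector 3 weeks from Severe.
After 0 weeks: (0.0000, 0.0000, 1.0000)
After 1 week: (0.3200, 0.2800, 0.4000)
After 2 weeks: (0.3504, 0.3024, 0.3472)
After 3 weeks: (0.3538, 0.3042, 0.3420)
P(in Healthy after 3 weeks) = 0.3042

0.3042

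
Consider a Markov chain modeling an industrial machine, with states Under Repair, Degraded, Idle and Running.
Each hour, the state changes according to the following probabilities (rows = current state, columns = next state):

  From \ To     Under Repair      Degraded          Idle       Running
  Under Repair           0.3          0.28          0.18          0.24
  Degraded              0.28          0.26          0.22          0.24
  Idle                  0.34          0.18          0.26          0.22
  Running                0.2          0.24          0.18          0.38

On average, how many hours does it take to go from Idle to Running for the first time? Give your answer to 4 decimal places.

Let t(s) be the expected number of hours to first reach Running from state s, with t(Running) = 0. Conditioning on the first hour:
t(Under Repair) = 1 + 0.3·t(Under Repair) + 0.28·t(Degraded) + 0.18·t(Idle)
t(Degraded) = 1 + 0.28·t(Under Repair) + 0.26·t(Degraded) + 0.22·t(Idle)
t(Idle) = 1 + 0.34·t(Under Repair) + 0.18·t(Degraded) + 0.26·t(Idle)
Solving: t(Under Repair) = 4.2397, t(Degraded) = 4.2433, t(Idle) = 4.3315.
Expected hours from Idle to Running: 4.3315.

4.3315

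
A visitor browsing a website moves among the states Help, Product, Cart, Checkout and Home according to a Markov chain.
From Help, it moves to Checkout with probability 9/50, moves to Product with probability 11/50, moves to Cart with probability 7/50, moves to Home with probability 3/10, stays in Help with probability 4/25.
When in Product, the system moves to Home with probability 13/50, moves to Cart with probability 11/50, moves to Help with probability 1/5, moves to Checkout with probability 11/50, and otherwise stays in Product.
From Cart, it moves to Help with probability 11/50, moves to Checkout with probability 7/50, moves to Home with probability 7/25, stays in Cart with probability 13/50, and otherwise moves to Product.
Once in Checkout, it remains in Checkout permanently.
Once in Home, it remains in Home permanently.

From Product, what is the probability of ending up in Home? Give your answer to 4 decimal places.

0.5824

Let h(s) be the probability of absorption at Home starting from transient state s. Then h(Home) = 1 and h(Checkout) = 0. By first-step analysis:
h(Help) = 0.16·h(Help) + 0.22·h(Product) + 0.14·h(Cart) + 0.18·0 + 0.3·1
h(Product) = 0.2·h(Help) + 0.1·h(Product) + 0.22·h(Cart) + 0.22·0 + 0.26·1
h(Cart) = 0.22·h(Help) + 0.1·h(Product) + 0.26·h(Cart) + 0.14·0 + 0.28·1
Solving: h(Help) = 0.6164, h(Product) = 0.5824, h(Cart) = 0.6403.
Starting from Product, the probability is 0.5824.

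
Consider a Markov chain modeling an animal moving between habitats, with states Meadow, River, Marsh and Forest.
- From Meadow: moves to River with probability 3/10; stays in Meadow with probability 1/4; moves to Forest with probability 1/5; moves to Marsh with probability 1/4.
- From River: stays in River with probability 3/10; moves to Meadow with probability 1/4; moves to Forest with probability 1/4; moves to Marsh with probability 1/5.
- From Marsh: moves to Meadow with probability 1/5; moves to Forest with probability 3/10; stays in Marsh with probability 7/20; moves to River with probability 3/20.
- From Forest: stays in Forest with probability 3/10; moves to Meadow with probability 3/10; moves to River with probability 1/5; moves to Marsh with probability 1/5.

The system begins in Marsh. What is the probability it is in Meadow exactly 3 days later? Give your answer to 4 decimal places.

0.2505

Propagate the distribution vector 3 days from Marsh.
After 0 days: (0.0000, 0.0000, 1.0000, 0.0000)
After 1 day: (0.2000, 0.1500, 0.3500, 0.3000)
After 2 days: (0.2475, 0.2175, 0.2625, 0.2725)
After 3 days: (0.2505, 0.2334, 0.2518, 0.2644)
P(in Meadow after 3 days) = 0.2505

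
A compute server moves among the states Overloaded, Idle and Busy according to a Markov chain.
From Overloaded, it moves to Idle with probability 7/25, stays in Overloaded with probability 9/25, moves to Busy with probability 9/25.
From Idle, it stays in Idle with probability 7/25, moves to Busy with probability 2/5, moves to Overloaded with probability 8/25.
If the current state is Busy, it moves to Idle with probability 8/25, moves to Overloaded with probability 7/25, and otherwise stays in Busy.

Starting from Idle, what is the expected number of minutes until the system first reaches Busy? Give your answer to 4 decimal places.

Let t(s) be the expected number of minutes to first reach Busy from state s, with t(Busy) = 0. Conditioning on the first minute:
t(Overloaded) = 1 + 0.36·t(Overloaded) + 0.28·t(Idle)
t(Idle) = 1 + 0.32·t(Overloaded) + 0.28·t(Idle)
Solving: t(Overloaded) = 2.6940, t(Idle) = 2.5862.
Expected minutes from Idle to Busy: 2.5862.

2.5862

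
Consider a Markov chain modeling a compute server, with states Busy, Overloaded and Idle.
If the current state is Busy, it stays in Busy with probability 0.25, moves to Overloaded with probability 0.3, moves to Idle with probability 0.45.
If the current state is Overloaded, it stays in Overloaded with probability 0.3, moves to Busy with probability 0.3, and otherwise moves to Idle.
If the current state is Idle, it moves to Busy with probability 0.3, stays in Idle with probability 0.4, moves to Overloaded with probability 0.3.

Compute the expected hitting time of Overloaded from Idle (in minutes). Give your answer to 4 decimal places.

3.3333

Let t(s) be the expected number of minutes to first reach Overloaded from state s, with t(Overloaded) = 0. Conditioning on the first minute:
t(Busy) = 1 + 0.25·t(Busy) + 0.45·t(Idle)
t(Idle) = 1 + 0.3·t(Busy) + 0.4·t(Idle)
Solving: t(Busy) = 3.3333, t(Idle) = 3.3333.
Expected minutes from Idle to Overloaded: 3.3333.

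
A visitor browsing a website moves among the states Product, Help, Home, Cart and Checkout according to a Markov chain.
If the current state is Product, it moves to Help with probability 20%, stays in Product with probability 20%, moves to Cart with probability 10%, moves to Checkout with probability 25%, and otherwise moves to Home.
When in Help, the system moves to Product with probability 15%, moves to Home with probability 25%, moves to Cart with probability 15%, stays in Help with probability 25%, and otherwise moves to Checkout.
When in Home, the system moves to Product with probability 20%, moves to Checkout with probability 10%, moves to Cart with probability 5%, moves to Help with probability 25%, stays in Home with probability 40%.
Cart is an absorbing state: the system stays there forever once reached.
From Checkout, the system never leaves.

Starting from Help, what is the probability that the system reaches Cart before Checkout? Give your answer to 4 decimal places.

0.3844

Let h(s) be the probability of absorption at Cart starting from transient state s. Then h(Cart) = 1 and h(Checkout) = 0. By first-step analysis:
h(Product) = 0.2·h(Product) + 0.2·h(Help) + 0.25·h(Home) + 0.1·1 + 0.25·0
h(Help) = 0.15·h(Product) + 0.25·h(Help) + 0.25·h(Home) + 0.15·1 + 0.2·0
h(Home) = 0.2·h(Product) + 0.25·h(Help) + 0.4·h(Home) + 0.05·1 + 0.1·0
Solving: h(Product) = 0.3317, h(Help) = 0.3844, h(Home) = 0.3541.
Starting from Help, the probability is 0.3844.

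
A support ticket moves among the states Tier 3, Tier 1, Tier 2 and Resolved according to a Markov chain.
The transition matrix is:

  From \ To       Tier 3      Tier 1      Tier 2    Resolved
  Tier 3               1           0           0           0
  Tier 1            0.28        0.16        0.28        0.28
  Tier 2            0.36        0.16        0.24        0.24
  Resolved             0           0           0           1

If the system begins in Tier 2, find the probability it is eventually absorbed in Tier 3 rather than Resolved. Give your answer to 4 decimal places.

0.5849

Let h(s) be the probability of absorption at Tier 3 starting from transient state s. Then h(Tier 3) = 1 and h(Resolved) = 0. By first-step analysis:
h(Tier 1) = 0.28·1 + 0.16·h(Tier 1) + 0.28·h(Tier 2) + 0.28·0
h(Tier 2) = 0.36·1 + 0.16·h(Tier 1) + 0.24·h(Tier 2) + 0.24·0
Solving: h(Tier 1) = 0.5283, h(Tier 2) = 0.5849.
Starting from Tier 2, the probability is 0.5849.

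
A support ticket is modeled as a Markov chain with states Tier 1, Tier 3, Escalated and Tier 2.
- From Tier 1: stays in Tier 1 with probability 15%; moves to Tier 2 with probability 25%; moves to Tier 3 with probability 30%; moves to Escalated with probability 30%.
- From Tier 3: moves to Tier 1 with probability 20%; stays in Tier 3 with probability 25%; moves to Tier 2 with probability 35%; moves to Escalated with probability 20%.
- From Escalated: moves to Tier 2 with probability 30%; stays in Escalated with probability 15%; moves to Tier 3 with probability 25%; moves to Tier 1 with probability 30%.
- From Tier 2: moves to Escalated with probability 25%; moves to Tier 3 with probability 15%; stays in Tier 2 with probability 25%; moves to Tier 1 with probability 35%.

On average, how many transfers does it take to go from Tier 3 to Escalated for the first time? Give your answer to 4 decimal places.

Let t(s) be the expected number of transfers to first reach Escalated from state s, with t(Escalated) = 0. Conditioning on the first transfer:
t(Tier 1) = 1 + 0.15·t(Tier 1) + 0.3·t(Tier 3) + 0.25·t(Tier 2)
t(Tier 3) = 1 + 0.2·t(Tier 1) + 0.25·t(Tier 3) + 0.35·t(Tier 2)
t(Tier 2) = 1 + 0.35·t(Tier 1) + 0.15·t(Tier 3) + 0.25·t(Tier 2)
Solving: t(Tier 1) = 3.8223, t(Tier 3) = 4.1992, t(Tier 2) = 3.9569.
Expected transfers from Tier 3 to Escalated: 4.1992.

4.1992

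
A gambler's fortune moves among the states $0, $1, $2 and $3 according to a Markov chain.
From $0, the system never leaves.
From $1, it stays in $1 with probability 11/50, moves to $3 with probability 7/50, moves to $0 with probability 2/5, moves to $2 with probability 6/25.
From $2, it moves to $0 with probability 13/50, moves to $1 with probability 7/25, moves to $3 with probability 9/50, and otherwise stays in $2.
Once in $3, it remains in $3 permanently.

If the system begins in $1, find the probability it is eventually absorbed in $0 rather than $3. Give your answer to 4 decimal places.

Let h(s) be the probability of absorption at $0 starting from transient state s. Then h($0) = 1 and h($3) = 0. By first-step analysis:
h($1) = 0.4·1 + 0.22·h($1) + 0.24·h($2) + 0.14·0
h($2) = 0.26·1 + 0.28·h($1) + 0.28·h($2) + 0.18·0
Solving: h($1) = 0.7087, h($2) = 0.6367.
Starting from $1, the probability is 0.7087.

0.7087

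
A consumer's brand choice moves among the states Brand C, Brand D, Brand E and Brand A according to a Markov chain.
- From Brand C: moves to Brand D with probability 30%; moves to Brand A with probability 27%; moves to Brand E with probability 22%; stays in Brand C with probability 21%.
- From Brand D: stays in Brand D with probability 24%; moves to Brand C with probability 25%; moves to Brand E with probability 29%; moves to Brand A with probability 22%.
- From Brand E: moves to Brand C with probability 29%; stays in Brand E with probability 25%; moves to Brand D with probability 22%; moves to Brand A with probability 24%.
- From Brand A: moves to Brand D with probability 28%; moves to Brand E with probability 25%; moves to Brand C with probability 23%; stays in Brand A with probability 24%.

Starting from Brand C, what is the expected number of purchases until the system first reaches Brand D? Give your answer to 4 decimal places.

Let t(s) be the expected number of purchases to first reach Brand D from state s, with t(Brand D) = 0. Conditioning on the first purchase:
t(Brand C) = 1 + 0.21·t(Brand C) + 0.22·t(Brand E) + 0.27·t(Brand A)
t(Brand E) = 1 + 0.29·t(Brand C) + 0.25·t(Brand E) + 0.24·t(Brand A)
t(Brand A) = 1 + 0.23·t(Brand C) + 0.25·t(Brand E) + 0.24·t(Brand A)
Solving: t(Brand C) = 3.6216, t(Brand E) = 3.9179, t(Brand A) = 3.7006.
Expected purchases from Brand C to Brand D: 3.6216.

3.6216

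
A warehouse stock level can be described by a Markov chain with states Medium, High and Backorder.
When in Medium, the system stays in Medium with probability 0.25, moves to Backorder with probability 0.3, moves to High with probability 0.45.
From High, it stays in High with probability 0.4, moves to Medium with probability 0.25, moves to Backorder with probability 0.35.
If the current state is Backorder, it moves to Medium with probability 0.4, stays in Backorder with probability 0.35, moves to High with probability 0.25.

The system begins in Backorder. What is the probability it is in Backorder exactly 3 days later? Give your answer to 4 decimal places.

Propagate the distribution vector 3 days from Backorder.
After 0 days: (0.0000, 0.0000, 1.0000)
After 1 day: (0.4000, 0.2500, 0.3500)
After 2 days: (0.3025, 0.3675, 0.3300)
After 3 days: (0.2995, 0.3656, 0.3349)
P(in Backorder after 3 days) = 0.3349

0.3349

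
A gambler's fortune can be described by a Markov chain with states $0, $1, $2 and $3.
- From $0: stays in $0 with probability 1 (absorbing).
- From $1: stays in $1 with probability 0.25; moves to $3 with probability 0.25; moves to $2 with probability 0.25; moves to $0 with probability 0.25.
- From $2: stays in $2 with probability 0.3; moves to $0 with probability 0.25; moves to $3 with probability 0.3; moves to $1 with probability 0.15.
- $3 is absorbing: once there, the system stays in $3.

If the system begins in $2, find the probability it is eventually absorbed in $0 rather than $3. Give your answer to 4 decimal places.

0.4615

Let h(s) be the probability of absorption at $0 starting from transient state s. Then h($0) = 1 and h($3) = 0. By first-step analysis:
h($1) = 0.25·1 + 0.25·h($1) + 0.25·h($2) + 0.25·0
h($2) = 0.25·1 + 0.15·h($1) + 0.3·h($2) + 0.3·0
Solving: h($1) = 0.4872, h($2) = 0.4615.
Starting from $2, the probability is 0.4615.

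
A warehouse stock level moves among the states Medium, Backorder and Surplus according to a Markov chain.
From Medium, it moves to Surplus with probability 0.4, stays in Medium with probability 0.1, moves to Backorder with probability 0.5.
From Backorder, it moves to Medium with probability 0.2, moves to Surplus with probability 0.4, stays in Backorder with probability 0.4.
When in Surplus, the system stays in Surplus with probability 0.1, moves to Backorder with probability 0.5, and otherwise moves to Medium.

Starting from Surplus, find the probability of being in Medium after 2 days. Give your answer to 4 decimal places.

0.1800

Sum over the intermediate state after 1 day:
P = P(Surplus→Medium)·P(Medium→Medium) + P(Surplus→Backorder)·P(Backorder→Medium) + P(Surplus→Surplus)·P(Surplus→Medium)
  = 0.4×0.1 + 0.5×0.2 + 0.1×0.4
  = 0.0400 + 0.1000 + 0.0400 = 0.1800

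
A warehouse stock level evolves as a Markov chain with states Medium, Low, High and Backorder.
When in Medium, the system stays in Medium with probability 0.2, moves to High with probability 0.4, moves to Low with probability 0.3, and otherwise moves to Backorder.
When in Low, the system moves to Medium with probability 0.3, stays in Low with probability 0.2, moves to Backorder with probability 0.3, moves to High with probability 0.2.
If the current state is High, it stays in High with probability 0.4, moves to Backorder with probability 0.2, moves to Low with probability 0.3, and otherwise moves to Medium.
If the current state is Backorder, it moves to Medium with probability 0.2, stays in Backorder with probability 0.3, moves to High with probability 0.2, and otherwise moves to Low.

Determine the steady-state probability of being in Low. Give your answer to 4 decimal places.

0.2727

Let the stationary distribution be π with π = πP and π_1 + π_2 + π_3 + π_4 = 1.
π_1 = 0.2·π_1 + 0.3·π_2 + 0.1·π_3 + 0.2·π_4
π_2 = 0.3·π_1 + 0.2·π_2 + 0.3·π_3 + 0.3·π_4
π_3 = 0.4·π_1 + 0.2·π_2 + 0.4·π_3 + 0.2·π_4
Solving with the normalization constraint gives π = (0.1973, 0.2727, 0.2993, 0.2306).
So the stationary probability of Low is 0.2727.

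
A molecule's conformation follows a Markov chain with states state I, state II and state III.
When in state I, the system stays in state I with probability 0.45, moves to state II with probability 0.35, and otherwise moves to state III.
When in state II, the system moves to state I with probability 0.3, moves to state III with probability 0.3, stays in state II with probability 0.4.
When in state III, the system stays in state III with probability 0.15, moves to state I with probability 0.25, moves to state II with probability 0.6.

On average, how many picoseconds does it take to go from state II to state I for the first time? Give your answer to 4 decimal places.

Let t(s) be the expected number of picoseconds to first reach state I from state s, with t(state I) = 0. Conditioning on the first picosecond:
t(state II) = 1 + 0.4·t(state II) + 0.3·t(state III)
t(state III) = 1 + 0.6·t(state II) + 0.15·t(state III)
Solving: t(state II) = 3.4848, t(state III) = 3.6364.
Expected picoseconds from state II to state I: 3.4848.

3.4848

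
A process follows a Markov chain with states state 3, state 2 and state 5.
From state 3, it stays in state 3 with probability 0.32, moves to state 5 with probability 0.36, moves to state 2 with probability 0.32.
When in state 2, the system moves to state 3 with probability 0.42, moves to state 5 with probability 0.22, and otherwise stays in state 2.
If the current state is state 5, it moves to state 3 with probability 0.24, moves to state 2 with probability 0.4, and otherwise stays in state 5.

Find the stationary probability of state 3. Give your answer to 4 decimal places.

Let the stationary distribution be π with π = πP and π_1 + π_2 + π_3 = 1.
π_1 = 0.32·π_1 + 0.42·π_2 + 0.24·π_3
π_2 = 0.32·π_1 + 0.36·π_2 + 0.4·π_3
Solving with the normalization constraint gives π = (0.3311, 0.3591, 0.3097).
So the stationary probability of state 3 is 0.3311.

0.3311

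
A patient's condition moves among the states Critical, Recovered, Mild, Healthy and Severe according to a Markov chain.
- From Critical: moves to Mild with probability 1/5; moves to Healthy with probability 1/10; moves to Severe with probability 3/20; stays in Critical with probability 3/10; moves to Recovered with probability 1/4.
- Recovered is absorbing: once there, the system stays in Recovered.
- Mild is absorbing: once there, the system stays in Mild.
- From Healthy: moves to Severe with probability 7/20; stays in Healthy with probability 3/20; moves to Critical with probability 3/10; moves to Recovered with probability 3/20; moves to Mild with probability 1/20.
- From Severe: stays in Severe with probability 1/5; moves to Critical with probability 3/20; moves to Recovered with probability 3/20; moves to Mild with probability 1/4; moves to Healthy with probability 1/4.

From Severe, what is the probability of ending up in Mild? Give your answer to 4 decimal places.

Let h(s) be the probability of absorption at Mild starting from transient state s. Then h(Mild) = 1 and h(Recovered) = 0. By first-step analysis:
h(Critical) = 0.3·h(Critical) + 0.25·0 + 0.2·1 + 0.1·h(Healthy) + 0.15·h(Severe)
h(Healthy) = 0.3·h(Critical) + 0.15·0 + 0.05·1 + 0.15·h(Healthy) + 0.35·h(Severe)
h(Severe) = 0.15·h(Critical) + 0.15·0 + 0.25·1 + 0.25·h(Healthy) + 0.2·h(Severe)
Solving: h(Critical) = 0.4646, h(Healthy) = 0.4446, h(Severe) = 0.5385.
Starting from Severe, the probability is 0.5385.

0.5385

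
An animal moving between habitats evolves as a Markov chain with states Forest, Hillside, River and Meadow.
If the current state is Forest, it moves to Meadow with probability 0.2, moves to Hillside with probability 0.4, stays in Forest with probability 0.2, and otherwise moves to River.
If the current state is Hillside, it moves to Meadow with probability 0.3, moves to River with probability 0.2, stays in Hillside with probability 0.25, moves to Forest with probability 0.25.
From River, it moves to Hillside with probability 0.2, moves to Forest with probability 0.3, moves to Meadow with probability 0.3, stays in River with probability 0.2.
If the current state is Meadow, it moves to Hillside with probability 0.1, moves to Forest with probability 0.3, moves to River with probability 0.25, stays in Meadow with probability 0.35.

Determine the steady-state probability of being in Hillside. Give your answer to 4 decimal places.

Let the stationary distribution be π with π = πP and π_1 + π_2 + π_3 + π_4 = 1.
π_1 = 0.2·π_1 + 0.25·π_2 + 0.3·π_3 + 0.3·π_4
π_2 = 0.4·π_1 + 0.25·π_2 + 0.2·π_3 + 0.1·π_4
π_3 = 0.2·π_1 + 0.2·π_2 + 0.2·π_3 + 0.25·π_4
Solving with the normalization constraint gives π = (0.2620, 0.2354, 0.2144, 0.2882).
So the stationary probability of Hillside is 0.2354.

0.2354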